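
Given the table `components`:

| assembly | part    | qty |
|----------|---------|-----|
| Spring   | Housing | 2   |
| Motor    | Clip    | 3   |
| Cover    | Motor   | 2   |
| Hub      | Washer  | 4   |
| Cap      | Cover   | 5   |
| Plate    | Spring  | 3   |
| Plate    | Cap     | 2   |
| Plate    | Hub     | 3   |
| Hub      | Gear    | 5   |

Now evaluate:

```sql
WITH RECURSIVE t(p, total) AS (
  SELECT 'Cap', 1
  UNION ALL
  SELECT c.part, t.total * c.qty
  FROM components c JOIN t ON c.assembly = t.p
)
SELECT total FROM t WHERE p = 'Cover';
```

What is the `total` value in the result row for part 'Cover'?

Base: (Cap, total=1).
Iteration 1: components of {Cap} -> Cover = 1*5 = 5.
Iteration 2: components of {Cover} -> Motor = 5*2 = 10.
Iteration 3: components of {Motor} -> Clip = 10*3 = 30.
Iteration 4: no further components; recursion stops.

5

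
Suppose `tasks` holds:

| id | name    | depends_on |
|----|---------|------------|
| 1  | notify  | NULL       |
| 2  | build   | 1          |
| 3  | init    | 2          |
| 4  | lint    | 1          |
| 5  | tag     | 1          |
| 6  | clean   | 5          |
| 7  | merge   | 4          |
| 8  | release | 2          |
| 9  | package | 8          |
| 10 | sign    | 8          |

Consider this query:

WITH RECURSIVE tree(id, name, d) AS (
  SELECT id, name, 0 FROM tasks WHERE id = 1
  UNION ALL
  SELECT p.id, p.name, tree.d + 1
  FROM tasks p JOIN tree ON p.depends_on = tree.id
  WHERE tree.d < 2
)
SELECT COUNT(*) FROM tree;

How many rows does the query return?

Base: id=1 (notify) at d 0.
Iteration 1: rows with depends_on in {1} -> build (id 2, d 1), lint (id 4, d 1), tag (id 5, d 1).
Iteration 2: rows with depends_on in {2,4,5} -> init (id 3, d 2), clean (id 6, d 2), merge (id 7, d 2), release (id 8, d 2).
Iteration 3: d < 2 fails for all current rows; recursion stops.
Total rows emitted: 8.

8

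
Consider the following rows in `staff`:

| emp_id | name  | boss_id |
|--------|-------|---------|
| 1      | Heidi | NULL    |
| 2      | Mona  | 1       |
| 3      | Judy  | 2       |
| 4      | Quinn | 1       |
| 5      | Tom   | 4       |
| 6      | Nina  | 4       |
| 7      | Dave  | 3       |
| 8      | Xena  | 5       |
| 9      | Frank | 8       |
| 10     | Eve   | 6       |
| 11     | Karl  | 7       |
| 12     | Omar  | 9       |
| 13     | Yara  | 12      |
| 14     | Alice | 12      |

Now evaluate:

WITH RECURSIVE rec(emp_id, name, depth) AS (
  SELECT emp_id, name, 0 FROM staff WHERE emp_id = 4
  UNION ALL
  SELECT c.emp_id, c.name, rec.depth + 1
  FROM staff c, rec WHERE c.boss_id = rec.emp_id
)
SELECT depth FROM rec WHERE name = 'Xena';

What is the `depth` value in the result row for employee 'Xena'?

Base: emp_id=4 (Quinn) at depth 0.
Iteration 1: rows with boss_id in {4} -> Tom (id 5, depth 1), Nina (id 6, depth 1).
Iteration 2: rows with boss_id in {5,6} -> Xena (id 8, depth 2), Eve (id 10, depth 2).
Iteration 3: rows with boss_id in {8,10} -> Frank (id 9, depth 3).
Iteration 4: rows with boss_id in {9} -> Omar (id 12, depth 4).
Iteration 5: rows with boss_id in {12} -> Yara (id 13, depth 5), Alice (id 14, depth 5).
Iteration 6: no rows with boss_id in {13,14}; recursion stops.

2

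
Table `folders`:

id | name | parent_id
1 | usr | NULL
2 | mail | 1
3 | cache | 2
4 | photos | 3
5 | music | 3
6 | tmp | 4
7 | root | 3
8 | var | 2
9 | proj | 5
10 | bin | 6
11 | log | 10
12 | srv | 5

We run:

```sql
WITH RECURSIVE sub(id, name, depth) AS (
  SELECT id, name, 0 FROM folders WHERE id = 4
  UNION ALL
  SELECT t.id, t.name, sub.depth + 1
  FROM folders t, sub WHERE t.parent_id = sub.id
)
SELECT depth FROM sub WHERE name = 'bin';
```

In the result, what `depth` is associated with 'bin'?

Base: id=4 (photos) at depth 0.
Iteration 1: rows with parent_id in {4} -> tmp (id 6, depth 1).
Iteration 2: rows with parent_id in {6} -> bin (id 10, depth 2).
Iteration 3: rows with parent_id in {10} -> log (id 11, depth 3).
Iteration 4: no rows with parent_id in {11}; recursion stops.

2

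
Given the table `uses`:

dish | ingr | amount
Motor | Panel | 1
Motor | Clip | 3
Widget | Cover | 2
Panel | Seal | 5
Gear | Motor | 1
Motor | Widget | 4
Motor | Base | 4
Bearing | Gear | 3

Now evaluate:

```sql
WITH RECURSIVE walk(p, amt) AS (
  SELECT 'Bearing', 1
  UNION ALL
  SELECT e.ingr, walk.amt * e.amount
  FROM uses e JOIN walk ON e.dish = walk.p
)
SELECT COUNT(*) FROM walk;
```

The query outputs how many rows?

Base: (Bearing, amt=1).
Iteration 1: components of {Bearing} -> Gear = 1*3 = 3.
Iteration 2: components of {Gear} -> Motor = 3*1 = 3.
Iteration 3: components of {Motor} -> Base = 3*4 = 12, Clip = 3*3 = 9, Panel = 3*1 = 3, Widget = 3*4 = 12.
Iteration 4: components of {Base,Clip,Panel,Widget} -> Cover = 12*2 = 24, Seal = 3*5 = 15.
Iteration 5: no further components; recursion stops.
Total rows emitted: 9.

9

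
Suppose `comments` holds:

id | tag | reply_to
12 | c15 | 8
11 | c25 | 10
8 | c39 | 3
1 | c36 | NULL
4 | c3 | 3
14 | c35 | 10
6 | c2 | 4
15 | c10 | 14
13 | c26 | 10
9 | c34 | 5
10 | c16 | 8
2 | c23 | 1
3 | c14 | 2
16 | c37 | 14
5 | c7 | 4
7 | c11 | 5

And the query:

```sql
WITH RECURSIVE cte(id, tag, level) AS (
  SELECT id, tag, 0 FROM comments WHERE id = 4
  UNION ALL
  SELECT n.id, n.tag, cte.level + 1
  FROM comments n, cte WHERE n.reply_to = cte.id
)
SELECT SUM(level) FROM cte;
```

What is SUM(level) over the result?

Base: id=4 (c3) at level 0.
Iteration 1: rows with reply_to in {4} -> c7 (id 5, level 1), c2 (id 6, level 1).
Iteration 2: rows with reply_to in {5,6} -> c11 (id 7, level 2), c34 (id 9, level 2).
Iteration 3: no rows with reply_to in {7,9}; recursion stops.
SUM(level) = 0 + 1 + 1 + 2 + 2 = 6.

6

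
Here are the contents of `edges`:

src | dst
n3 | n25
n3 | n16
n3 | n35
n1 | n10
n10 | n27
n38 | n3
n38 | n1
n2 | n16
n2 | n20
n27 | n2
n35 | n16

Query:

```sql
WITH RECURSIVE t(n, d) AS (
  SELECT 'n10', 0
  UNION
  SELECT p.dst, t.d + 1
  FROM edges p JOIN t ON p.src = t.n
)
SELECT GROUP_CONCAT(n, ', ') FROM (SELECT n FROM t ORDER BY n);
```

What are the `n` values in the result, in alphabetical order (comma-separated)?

n10, n16, n2, n20, n27

Base: (n10, d=0).
Iteration 1: edges from {n10} -> (n27, d=1).
Iteration 2: edges from {n27} -> (n2, d=2).
Iteration 3: edges from {n2} -> (n16, d=3), (n20, d=3).
Iteration 4: no outgoing edges from {n16,n20}; recursion stops.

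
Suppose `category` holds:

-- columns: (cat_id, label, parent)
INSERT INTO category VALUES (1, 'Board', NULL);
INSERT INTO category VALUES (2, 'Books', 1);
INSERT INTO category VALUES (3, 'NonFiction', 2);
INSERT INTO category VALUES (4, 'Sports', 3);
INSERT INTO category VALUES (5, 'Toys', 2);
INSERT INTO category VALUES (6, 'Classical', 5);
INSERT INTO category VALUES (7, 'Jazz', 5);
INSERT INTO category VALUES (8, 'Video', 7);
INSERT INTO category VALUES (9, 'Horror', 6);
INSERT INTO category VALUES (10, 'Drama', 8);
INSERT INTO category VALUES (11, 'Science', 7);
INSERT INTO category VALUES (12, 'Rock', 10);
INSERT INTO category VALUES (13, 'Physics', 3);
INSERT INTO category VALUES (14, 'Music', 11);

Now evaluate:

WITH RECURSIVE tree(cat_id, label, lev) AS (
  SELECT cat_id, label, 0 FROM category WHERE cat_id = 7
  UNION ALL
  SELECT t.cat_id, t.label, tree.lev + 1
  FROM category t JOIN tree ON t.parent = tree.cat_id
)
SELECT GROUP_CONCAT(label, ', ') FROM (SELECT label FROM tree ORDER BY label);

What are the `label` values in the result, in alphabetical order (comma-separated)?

Drama, Jazz, Music, Rock, Science, Video

Base: cat_id=7 (Jazz) at lev 0.
Iteration 1: rows with parent in {7} -> Video (id 8, lev 1), Science (id 11, lev 1).
Iteration 2: rows with parent in {8,11} -> Drama (id 10, lev 2), Music (id 14, lev 2).
Iteration 3: rows with parent in {10,14} -> Rock (id 12, lev 3).
Iteration 4: no rows with parent in {12}; recursion stops.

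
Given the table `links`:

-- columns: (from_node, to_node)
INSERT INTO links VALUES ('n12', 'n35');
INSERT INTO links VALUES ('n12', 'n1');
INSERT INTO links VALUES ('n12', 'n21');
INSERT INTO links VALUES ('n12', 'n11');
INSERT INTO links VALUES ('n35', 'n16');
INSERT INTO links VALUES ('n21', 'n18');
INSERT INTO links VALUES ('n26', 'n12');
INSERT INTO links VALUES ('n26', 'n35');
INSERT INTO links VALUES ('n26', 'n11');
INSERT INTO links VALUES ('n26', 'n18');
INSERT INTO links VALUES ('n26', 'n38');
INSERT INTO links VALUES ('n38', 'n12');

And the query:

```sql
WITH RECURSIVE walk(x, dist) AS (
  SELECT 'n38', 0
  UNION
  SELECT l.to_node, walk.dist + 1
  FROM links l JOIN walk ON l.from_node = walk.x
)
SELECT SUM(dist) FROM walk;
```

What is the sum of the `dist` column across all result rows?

Base: (n38, dist=0).
Iteration 1: edges from {n38} -> (n12, dist=1).
Iteration 2: edges from {n12} -> (n1, dist=2), (n11, dist=2), (n21, dist=2), (n35, dist=2).
Iteration 3: edges from {n1,n11,n21,n35} -> (n16, dist=3), (n18, dist=3).
Iteration 4: no outgoing edges from {n16,n18}; recursion stops.
SUM(dist) = 0 + 1 + 2 + 2 + 2 + 2 + 3 + 3 = 15.

15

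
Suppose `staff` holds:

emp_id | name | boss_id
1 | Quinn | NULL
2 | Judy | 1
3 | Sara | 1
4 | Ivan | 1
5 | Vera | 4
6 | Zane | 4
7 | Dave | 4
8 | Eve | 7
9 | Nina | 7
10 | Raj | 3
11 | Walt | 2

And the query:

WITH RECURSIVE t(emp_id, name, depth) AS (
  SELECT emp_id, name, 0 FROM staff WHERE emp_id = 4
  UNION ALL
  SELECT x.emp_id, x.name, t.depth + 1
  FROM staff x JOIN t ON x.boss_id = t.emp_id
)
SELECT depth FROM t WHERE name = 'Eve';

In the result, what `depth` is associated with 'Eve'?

2

Base: emp_id=4 (Ivan) at depth 0.
Iteration 1: rows with boss_id in {4} -> Vera (id 5, depth 1), Zane (id 6, depth 1), Dave (id 7, depth 1).
Iteration 2: rows with boss_id in {5,6,7} -> Eve (id 8, depth 2), Nina (id 9, depth 2).
Iteration 3: no rows with boss_id in {8,9}; recursion stops.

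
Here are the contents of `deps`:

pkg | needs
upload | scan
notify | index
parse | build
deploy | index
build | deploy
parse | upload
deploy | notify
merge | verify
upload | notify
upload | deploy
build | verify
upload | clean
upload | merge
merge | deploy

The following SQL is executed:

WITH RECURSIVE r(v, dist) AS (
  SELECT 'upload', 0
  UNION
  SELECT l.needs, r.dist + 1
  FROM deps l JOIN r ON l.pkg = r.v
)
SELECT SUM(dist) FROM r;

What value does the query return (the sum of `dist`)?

Base: (upload, dist=0).
Iteration 1: edges from {upload} -> (clean, dist=1), (deploy, dist=1), (merge, dist=1), (notify, dist=1), (scan, dist=1).
Iteration 2: edges from {clean,deploy,merge,notify,scan} -> (deploy, dist=2), (index, dist=2), (notify, dist=2), (verify, dist=2). [UNION drops 1 duplicate row(s)]
Iteration 3: edges from {deploy,index,notify,verify} -> (index, dist=3), (notify, dist=3). [UNION drops 1 duplicate row(s)]
Iteration 4: edges from {index,notify} -> (index, dist=4).
Iteration 5: no outgoing edges from {index}; recursion stops.
SUM(dist) = 0 + 1 + 1 + 1 + 1 + 1 + 2 + 2 + 2 + 2 + 3 + 3 + 4 = 23.

23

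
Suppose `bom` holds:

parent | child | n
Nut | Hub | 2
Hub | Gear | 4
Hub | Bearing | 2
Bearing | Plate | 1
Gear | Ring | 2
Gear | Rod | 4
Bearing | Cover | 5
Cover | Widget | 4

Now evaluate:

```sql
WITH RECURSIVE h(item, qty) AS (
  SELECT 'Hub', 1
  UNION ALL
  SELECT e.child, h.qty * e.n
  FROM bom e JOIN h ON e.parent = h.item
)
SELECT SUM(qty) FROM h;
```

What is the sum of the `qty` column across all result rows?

83

Base: (Hub, qty=1).
Iteration 1: components of {Hub} -> Bearing = 1*2 = 2, Gear = 1*4 = 4.
Iteration 2: components of {Bearing,Gear} -> Cover = 2*5 = 10, Plate = 2*1 = 2, Ring = 4*2 = 8, Rod = 4*4 = 16.
Iteration 3: components of {Cover,Plate,Ring,Rod} -> Widget = 10*4 = 40.
Iteration 4: no further components; recursion stops.
SUM(qty) = 1 + 4 + 2 + 8 + 16 + 2 + 10 + 40 = 83.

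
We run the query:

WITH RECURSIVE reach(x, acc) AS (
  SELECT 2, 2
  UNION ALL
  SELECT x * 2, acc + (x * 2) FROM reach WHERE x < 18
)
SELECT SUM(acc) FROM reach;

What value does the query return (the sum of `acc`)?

114

Base: x=2, acc=2.
Iteration 1: 2 < 18 holds -> x = 2 * 2 = 4, acc = 2 + 4 = 6.
Iteration 2: 4 < 18 holds -> x = 4 * 2 = 8, acc = 6 + 8 = 14.
Iteration 3: 8 < 18 holds -> x = 8 * 2 = 16, acc = 14 + 16 = 30.
Iteration 4: 16 < 18 holds -> x = 16 * 2 = 32, acc = 30 + 32 = 62.
Iteration 5: 32 < 18 fails; recursion stops.
SUM(acc) = 2 + 6 + 14 + 30 + 62 = 114.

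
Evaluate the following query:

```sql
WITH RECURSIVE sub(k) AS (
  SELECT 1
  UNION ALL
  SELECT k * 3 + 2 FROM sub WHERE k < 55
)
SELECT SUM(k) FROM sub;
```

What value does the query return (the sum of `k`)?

237

Base: k=1.
Iteration 1: 1 < 55 holds -> k = 1 * 3 + 2 = 5.
Iteration 2: 5 < 55 holds -> k = 5 * 3 + 2 = 17.
Iteration 3: 17 < 55 holds -> k = 17 * 3 + 2 = 53.
Iteration 4: 53 < 55 holds -> k = 53 * 3 + 2 = 161.
Iteration 5: 161 < 55 fails; recursion stops.
SUM(k) = 1 + 5 + 17 + 53 + 161 = 237.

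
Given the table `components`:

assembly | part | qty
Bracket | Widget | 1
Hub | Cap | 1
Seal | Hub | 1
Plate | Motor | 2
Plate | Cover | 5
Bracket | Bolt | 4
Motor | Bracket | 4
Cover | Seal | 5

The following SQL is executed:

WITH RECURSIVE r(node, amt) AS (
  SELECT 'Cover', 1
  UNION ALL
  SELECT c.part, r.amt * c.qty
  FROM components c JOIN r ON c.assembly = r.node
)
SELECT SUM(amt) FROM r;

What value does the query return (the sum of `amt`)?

Base: (Cover, amt=1).
Iteration 1: components of {Cover} -> Seal = 1*5 = 5.
Iteration 2: components of {Seal} -> Hub = 5*1 = 5.
Iteration 3: components of {Hub} -> Cap = 5*1 = 5.
Iteration 4: no further components; recursion stops.
SUM(amt) = 1 + 5 + 5 + 5 = 16.

16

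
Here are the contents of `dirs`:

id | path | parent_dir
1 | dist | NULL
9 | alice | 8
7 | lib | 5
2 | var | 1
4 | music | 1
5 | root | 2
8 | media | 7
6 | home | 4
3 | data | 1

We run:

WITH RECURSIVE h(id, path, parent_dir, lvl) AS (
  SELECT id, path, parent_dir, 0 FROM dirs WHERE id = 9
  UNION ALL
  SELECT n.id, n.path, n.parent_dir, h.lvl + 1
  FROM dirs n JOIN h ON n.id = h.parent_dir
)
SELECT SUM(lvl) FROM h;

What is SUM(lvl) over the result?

15

Base: id=9 (alice), parent_dir=8, lvl 0.
Iteration 1: join on id=8 -> media (id 8, parent_dir=7, lvl 1).
Iteration 2: join on id=7 -> lib (id 7, parent_dir=5, lvl 2).
Iteration 3: join on id=5 -> root (id 5, parent_dir=2, lvl 3).
Iteration 4: join on id=2 -> var (id 2, parent_dir=1, lvl 4).
Iteration 5: join on id=1 -> dist (id 1, parent_dir=NULL, lvl 5).
Iteration 6: parent_dir is NULL; no match; recursion stops.
SUM(lvl) = 0 + 1 + 2 + 3 + 4 + 5 = 15.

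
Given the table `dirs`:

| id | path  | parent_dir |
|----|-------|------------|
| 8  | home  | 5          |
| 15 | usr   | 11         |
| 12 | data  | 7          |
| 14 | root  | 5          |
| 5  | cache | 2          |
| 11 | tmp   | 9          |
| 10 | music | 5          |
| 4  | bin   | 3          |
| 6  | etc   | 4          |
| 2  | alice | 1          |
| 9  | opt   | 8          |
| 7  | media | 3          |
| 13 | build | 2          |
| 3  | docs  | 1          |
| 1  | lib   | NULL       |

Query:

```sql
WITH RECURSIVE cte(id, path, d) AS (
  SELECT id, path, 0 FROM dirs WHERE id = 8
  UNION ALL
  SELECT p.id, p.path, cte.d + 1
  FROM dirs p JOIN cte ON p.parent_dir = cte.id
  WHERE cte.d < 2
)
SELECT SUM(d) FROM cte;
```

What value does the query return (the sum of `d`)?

3

Base: id=8 (home) at d 0.
Iteration 1: rows with parent_dir in {8} -> opt (id 9, d 1).
Iteration 2: rows with parent_dir in {9} -> tmp (id 11, d 2).
Iteration 3: d < 2 fails for all current rows; recursion stops.
SUM(d) = 0 + 1 + 2 = 3.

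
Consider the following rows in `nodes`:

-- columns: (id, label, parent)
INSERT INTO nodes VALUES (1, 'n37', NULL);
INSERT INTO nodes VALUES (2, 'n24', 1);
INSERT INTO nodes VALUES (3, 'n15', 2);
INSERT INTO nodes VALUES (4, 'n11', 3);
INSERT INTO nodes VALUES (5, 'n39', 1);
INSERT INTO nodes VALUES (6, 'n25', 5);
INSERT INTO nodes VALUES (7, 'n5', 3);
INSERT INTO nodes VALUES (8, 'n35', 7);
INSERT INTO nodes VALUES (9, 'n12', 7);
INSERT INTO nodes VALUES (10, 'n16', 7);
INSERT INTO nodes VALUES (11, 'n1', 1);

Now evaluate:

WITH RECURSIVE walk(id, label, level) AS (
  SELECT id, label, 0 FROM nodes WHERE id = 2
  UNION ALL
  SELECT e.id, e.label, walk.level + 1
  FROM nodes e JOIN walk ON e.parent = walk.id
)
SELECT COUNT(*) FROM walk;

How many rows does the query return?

7

Base: id=2 (n24) at level 0.
Iteration 1: rows with parent in {2} -> n15 (id 3, level 1).
Iteration 2: rows with parent in {3} -> n11 (id 4, level 2), n5 (id 7, level 2).
Iteration 3: rows with parent in {4,7} -> n35 (id 8, level 3), n12 (id 9, level 3), n16 (id 10, level 3).
Iteration 4: no rows with parent in {8,9,10}; recursion stops.
Total rows emitted: 7.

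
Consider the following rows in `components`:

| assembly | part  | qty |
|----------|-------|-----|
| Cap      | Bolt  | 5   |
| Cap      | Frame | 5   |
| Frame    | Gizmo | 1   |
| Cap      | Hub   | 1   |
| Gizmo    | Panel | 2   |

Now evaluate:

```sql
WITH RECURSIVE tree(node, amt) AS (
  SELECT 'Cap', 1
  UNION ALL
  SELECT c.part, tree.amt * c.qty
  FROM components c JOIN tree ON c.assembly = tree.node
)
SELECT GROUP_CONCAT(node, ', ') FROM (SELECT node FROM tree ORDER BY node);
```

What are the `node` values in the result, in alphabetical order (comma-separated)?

Base: (Cap, amt=1).
Iteration 1: components of {Cap} -> Bolt = 1*5 = 5, Frame = 1*5 = 5, Hub = 1*1 = 1.
Iteration 2: components of {Bolt,Frame,Hub} -> Gizmo = 5*1 = 5.
Iteration 3: components of {Gizmo} -> Panel = 5*2 = 10.
Iteration 4: no further components; recursion stops.

Bolt, Cap, Frame, Gizmo, Hub, Panel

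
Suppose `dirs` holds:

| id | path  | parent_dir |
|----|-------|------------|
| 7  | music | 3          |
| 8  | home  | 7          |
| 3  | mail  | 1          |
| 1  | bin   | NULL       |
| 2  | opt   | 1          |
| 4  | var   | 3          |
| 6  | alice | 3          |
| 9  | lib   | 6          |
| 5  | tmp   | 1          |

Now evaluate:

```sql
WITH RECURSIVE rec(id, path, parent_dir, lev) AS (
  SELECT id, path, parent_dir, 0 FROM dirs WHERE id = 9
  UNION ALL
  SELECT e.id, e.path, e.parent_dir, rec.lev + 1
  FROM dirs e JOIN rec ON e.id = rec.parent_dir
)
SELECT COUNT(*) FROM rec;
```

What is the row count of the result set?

4

Base: id=9 (lib), parent_dir=6, lev 0.
Iteration 1: join on id=6 -> alice (id 6, parent_dir=3, lev 1).
Iteration 2: join on id=3 -> mail (id 3, parent_dir=1, lev 2).
Iteration 3: join on id=1 -> bin (id 1, parent_dir=NULL, lev 3).
Iteration 4: parent_dir is NULL; no match; recursion stops.
Total rows emitted: 4.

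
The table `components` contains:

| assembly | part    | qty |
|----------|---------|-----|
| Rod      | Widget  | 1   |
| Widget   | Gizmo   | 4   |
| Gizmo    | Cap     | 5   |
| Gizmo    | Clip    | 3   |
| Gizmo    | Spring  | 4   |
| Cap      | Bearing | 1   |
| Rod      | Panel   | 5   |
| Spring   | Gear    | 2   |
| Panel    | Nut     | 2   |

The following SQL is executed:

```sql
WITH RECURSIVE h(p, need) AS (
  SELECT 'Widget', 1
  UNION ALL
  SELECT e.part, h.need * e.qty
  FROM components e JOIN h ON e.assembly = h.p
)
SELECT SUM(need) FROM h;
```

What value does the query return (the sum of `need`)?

105

Base: (Widget, need=1).
Iteration 1: components of {Widget} -> Gizmo = 1*4 = 4.
Iteration 2: components of {Gizmo} -> Cap = 4*5 = 20, Clip = 4*3 = 12, Spring = 4*4 = 16.
Iteration 3: components of {Cap,Clip,Spring} -> Bearing = 20*1 = 20, Gear = 16*2 = 32.
Iteration 4: no further components; recursion stops.
SUM(need) = 1 + 4 + 20 + 12 + 16 + 20 + 32 = 105.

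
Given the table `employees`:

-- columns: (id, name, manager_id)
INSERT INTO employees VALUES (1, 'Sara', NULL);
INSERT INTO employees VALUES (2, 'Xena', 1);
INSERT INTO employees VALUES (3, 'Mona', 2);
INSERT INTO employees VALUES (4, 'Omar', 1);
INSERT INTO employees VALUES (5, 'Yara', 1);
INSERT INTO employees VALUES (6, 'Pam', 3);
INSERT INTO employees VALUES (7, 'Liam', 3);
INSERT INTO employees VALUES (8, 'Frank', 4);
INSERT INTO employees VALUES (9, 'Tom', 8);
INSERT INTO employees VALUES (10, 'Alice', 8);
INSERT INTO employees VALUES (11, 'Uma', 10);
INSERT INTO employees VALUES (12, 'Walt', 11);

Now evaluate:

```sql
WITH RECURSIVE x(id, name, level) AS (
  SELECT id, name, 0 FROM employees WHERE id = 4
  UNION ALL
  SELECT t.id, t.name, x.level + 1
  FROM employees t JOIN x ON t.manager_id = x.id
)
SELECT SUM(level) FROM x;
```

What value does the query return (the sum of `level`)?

Base: id=4 (Omar) at level 0.
Iteration 1: rows with manager_id in {4} -> Frank (id 8, level 1).
Iteration 2: rows with manager_id in {8} -> Tom (id 9, level 2), Alice (id 10, level 2).
Iteration 3: rows with manager_id in {9,10} -> Uma (id 11, level 3).
Iteration 4: rows with manager_id in {11} -> Walt (id 12, level 4).
Iteration 5: no rows with manager_id in {12}; recursion stops.
SUM(level) = 0 + 1 + 2 + 2 + 3 + 4 = 12.

12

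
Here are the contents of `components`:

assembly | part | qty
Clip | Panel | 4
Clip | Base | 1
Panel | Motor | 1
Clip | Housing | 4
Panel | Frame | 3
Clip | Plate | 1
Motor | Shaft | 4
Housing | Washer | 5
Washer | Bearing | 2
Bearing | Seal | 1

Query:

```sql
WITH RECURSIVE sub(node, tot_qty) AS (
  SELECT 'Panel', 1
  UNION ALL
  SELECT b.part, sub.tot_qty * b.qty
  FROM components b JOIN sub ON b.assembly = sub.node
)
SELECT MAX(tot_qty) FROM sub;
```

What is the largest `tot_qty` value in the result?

Base: (Panel, tot_qty=1).
Iteration 1: components of {Panel} -> Frame = 1*3 = 3, Motor = 1*1 = 1.
Iteration 2: components of {Frame,Motor} -> Shaft = 1*4 = 4.
Iteration 3: no further components; recursion stops.
tot_qty values: 1, 1, 3, 4; the maximum is 4.

4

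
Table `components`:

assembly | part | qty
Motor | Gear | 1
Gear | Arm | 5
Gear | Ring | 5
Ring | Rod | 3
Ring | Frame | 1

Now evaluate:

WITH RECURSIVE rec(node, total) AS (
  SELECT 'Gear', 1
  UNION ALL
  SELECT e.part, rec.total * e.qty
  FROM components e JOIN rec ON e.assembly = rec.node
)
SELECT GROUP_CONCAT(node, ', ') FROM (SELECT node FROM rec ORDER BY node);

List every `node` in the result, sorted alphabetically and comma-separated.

Arm, Frame, Gear, Ring, Rod

Base: (Gear, total=1).
Iteration 1: components of {Gear} -> Arm = 1*5 = 5, Ring = 1*5 = 5.
Iteration 2: components of {Arm,Ring} -> Frame = 5*1 = 5, Rod = 5*3 = 15.
Iteration 3: no further components; recursion stops.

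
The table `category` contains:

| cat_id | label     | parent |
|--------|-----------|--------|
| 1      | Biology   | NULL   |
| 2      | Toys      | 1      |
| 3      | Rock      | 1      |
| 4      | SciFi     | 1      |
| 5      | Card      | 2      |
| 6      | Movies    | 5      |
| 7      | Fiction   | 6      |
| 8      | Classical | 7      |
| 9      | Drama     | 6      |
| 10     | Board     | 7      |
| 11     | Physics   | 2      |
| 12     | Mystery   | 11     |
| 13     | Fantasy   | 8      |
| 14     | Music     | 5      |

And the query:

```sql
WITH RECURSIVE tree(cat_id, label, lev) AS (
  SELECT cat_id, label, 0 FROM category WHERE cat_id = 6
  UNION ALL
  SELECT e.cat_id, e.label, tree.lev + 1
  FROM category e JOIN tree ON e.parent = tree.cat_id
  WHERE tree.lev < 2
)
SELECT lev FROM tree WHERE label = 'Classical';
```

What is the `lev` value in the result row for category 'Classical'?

2

Base: cat_id=6 (Movies) at lev 0.
Iteration 1: rows with parent in {6} -> Fiction (id 7, lev 1), Drama (id 9, lev 1).
Iteration 2: rows with parent in {7,9} -> Classical (id 8, lev 2), Board (id 10, lev 2).
Iteration 3: lev < 2 fails for all current rows; recursion stops.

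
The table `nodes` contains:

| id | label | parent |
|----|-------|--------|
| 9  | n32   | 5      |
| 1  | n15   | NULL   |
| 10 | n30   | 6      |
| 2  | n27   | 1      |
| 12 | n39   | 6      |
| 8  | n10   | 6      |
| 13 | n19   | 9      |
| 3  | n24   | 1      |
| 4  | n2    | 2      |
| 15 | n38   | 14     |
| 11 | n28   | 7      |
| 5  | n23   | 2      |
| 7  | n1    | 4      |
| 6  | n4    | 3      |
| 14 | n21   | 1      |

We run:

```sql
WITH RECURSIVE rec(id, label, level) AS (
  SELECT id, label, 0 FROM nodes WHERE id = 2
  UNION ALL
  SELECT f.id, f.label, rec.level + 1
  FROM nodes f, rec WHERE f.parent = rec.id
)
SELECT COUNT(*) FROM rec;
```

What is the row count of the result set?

Base: id=2 (n27) at level 0.
Iteration 1: rows with parent in {2} -> n2 (id 4, level 1), n23 (id 5, level 1).
Iteration 2: rows with parent in {4,5} -> n1 (id 7, level 2), n32 (id 9, level 2).
Iteration 3: rows with parent in {7,9} -> n28 (id 11, level 3), n19 (id 13, level 3).
Iteration 4: no rows with parent in {11,13}; recursion stops.
Total rows emitted: 7.

7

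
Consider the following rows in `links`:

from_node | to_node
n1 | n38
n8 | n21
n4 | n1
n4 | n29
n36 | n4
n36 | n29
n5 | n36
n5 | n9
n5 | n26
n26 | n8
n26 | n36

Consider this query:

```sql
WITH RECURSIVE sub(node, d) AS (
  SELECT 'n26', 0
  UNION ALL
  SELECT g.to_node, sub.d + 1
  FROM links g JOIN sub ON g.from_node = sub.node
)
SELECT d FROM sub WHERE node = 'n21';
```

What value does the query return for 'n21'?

2

Base: (n26, d=0).
Iteration 1: edges from {n26} -> (n36, d=1), (n8, d=1).
Iteration 2: edges from {n36,n8} -> (n21, d=2), (n29, d=2), (n4, d=2).
Iteration 3: edges from {n21,n29,n4} -> (n1, d=3), (n29, d=3).
Iteration 4: edges from {n1,n29} -> (n38, d=4).
Iteration 5: no outgoing edges from {n38}; recursion stops.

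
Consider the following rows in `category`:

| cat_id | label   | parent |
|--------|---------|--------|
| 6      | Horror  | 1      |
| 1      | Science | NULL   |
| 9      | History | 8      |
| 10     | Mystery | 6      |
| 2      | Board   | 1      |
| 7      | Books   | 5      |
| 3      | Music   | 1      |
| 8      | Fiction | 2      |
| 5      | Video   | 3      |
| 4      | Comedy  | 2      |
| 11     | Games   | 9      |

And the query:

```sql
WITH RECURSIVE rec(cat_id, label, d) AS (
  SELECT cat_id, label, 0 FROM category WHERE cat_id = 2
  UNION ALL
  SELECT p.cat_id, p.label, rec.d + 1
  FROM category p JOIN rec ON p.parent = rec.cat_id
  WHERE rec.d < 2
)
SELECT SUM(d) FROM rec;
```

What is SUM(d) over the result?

4

Base: cat_id=2 (Board) at d 0.
Iteration 1: rows with parent in {2} -> Comedy (id 4, d 1), Fiction (id 8, d 1).
Iteration 2: rows with parent in {4,8} -> History (id 9, d 2).
Iteration 3: d < 2 fails for all current rows; recursion stops.
SUM(d) = 0 + 1 + 1 + 2 = 4.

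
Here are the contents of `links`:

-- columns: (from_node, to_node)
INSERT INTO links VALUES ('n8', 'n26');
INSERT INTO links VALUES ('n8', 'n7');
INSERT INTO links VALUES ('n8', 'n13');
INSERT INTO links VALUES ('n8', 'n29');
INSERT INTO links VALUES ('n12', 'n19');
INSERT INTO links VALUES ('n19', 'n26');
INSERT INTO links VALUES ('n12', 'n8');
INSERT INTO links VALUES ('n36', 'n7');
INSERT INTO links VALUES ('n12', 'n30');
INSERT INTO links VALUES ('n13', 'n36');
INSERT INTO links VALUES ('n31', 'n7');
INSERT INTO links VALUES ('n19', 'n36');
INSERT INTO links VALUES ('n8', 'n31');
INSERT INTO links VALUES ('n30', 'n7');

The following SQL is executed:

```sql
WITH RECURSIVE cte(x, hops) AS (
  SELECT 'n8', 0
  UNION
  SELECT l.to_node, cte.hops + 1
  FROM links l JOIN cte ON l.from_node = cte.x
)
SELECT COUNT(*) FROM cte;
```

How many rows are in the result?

Base: (n8, hops=0).
Iteration 1: edges from {n8} -> (n13, hops=1), (n26, hops=1), (n29, hops=1), (n31, hops=1), (n7, hops=1).
Iteration 2: edges from {n13,n26,n29,n31,n7} -> (n36, hops=2), (n7, hops=2).
Iteration 3: edges from {n36,n7} -> (n7, hops=3).
Iteration 4: no outgoing edges from {n7}; recursion stops.
Total rows emitted: 9.

9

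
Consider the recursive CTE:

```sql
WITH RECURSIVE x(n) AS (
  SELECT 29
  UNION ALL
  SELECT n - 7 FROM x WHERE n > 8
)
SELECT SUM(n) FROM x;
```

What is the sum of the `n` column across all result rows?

74

Base: n=29.
Iteration 1: 29 > 8 holds -> n = 29 - 7 = 22.
Iteration 2: 22 > 8 holds -> n = 22 - 7 = 15.
Iteration 3: 15 > 8 holds -> n = 15 - 7 = 8.
Iteration 4: 8 > 8 fails; recursion stops.
SUM(n) = 29 + 22 + 15 + 8 = 74.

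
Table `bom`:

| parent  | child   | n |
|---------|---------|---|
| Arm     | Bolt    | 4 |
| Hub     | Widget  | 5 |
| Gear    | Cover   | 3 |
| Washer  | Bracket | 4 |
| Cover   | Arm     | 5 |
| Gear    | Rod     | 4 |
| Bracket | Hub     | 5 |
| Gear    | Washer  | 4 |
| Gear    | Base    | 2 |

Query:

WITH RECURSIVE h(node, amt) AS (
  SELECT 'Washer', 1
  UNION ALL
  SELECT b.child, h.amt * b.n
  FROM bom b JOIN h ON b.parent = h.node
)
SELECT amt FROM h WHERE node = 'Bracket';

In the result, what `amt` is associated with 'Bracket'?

4

Base: (Washer, amt=1).
Iteration 1: components of {Washer} -> Bracket = 1*4 = 4.
Iteration 2: components of {Bracket} -> Hub = 4*5 = 20.
Iteration 3: components of {Hub} -> Widget = 20*5 = 100.
Iteration 4: no further components; recursion stops.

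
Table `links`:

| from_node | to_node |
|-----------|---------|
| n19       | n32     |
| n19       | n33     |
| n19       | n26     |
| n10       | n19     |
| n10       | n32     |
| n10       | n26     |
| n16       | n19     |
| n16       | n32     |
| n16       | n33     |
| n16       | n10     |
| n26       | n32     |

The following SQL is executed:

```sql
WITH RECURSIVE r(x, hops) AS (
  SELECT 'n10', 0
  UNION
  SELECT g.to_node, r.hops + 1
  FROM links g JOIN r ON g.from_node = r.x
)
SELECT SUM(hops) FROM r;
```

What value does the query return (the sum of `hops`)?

12

Base: (n10, hops=0).
Iteration 1: edges from {n10} -> (n19, hops=1), (n26, hops=1), (n32, hops=1).
Iteration 2: edges from {n19,n26,n32} -> (n26, hops=2), (n32, hops=2), (n33, hops=2). [UNION drops 1 duplicate row(s)]
Iteration 3: edges from {n26,n32,n33} -> (n32, hops=3).
Iteration 4: no outgoing edges from {n32}; recursion stops.
SUM(hops) = 0 + 1 + 1 + 1 + 2 + 2 + 2 + 3 = 12.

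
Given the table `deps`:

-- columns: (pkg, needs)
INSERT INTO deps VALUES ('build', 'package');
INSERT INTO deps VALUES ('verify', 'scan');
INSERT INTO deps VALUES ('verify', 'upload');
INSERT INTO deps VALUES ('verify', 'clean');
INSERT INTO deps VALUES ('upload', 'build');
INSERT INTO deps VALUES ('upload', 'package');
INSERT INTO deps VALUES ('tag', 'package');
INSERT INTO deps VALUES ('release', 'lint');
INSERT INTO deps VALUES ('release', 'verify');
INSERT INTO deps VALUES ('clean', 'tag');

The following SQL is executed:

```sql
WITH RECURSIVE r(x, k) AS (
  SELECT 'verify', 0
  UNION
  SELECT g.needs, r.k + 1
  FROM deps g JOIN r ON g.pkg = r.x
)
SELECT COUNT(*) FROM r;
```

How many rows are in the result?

8

Base: (verify, k=0).
Iteration 1: edges from {verify} -> (clean, k=1), (scan, k=1), (upload, k=1).
Iteration 2: edges from {clean,scan,upload} -> (build, k=2), (package, k=2), (tag, k=2).
Iteration 3: edges from {build,package,tag} -> (package, k=3). [UNION drops 1 duplicate row(s)]
Iteration 4: no outgoing edges from {package}; recursion stops.
Total rows emitted: 8.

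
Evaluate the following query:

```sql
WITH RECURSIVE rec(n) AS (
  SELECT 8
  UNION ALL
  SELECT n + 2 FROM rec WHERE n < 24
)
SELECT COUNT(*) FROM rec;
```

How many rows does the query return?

9

Base: n=8.
Iteration 1: 8 < 24 holds -> n = 8 + 2 = 10.
Iteration 2: 10 < 24 holds -> n = 10 + 2 = 12.
Iteration 3: 12 < 24 holds -> n = 12 + 2 = 14.
Iteration 4: 14 < 24 holds -> n = 14 + 2 = 16.
Iteration 5: 16 < 24 holds -> n = 16 + 2 = 18.
Iteration 6: 18 < 24 holds -> n = 18 + 2 = 20.
Iteration 7: 20 < 24 holds -> n = 20 + 2 = 22.
Iteration 8: 22 < 24 holds -> n = 22 + 2 = 24.
Iteration 9: 24 < 24 fails; recursion stops.
Total rows emitted: 9.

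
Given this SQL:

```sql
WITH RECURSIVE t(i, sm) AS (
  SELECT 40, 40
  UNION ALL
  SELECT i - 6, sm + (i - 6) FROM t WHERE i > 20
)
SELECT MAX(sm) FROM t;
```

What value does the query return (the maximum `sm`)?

140

Base: i=40, sm=40.
Iteration 1: 40 > 20 holds -> i = 40 - 6 = 34, sm = 40 + 34 = 74.
Iteration 2: 34 > 20 holds -> i = 34 - 6 = 28, sm = 74 + 28 = 102.
Iteration 3: 28 > 20 holds -> i = 28 - 6 = 22, sm = 102 + 22 = 124.
Iteration 4: 22 > 20 holds -> i = 22 - 6 = 16, sm = 124 + 16 = 140.
Iteration 5: 16 > 20 fails; recursion stops.
sm values: 40, 74, 102, 124, 140; the maximum is 140.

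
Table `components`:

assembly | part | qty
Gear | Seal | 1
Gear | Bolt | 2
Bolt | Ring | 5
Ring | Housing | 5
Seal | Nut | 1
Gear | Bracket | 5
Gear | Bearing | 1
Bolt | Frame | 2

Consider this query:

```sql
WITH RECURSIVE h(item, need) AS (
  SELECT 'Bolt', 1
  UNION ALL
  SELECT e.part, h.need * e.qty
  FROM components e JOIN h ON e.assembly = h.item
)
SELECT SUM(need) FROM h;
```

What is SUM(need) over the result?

33

Base: (Bolt, need=1).
Iteration 1: components of {Bolt} -> Frame = 1*2 = 2, Ring = 1*5 = 5.
Iteration 2: components of {Frame,Ring} -> Housing = 5*5 = 25.
Iteration 3: no further components; recursion stops.
SUM(need) = 1 + 5 + 2 + 25 = 33.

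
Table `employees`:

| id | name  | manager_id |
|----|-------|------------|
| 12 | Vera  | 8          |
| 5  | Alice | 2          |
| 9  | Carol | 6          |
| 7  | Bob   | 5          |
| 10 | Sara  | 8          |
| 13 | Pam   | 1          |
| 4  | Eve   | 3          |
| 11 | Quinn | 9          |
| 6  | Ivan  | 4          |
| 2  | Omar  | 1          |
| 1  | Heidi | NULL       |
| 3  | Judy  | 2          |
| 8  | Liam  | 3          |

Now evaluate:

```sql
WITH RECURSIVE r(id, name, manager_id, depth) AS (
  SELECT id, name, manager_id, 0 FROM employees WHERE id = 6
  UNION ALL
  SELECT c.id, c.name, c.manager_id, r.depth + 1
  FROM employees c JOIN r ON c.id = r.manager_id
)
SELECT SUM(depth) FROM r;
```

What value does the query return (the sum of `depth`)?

10

Base: id=6 (Ivan), manager_id=4, depth 0.
Iteration 1: join on id=4 -> Eve (id 4, manager_id=3, depth 1).
Iteration 2: join on id=3 -> Judy (id 3, manager_id=2, depth 2).
Iteration 3: join on id=2 -> Omar (id 2, manager_id=1, depth 3).
Iteration 4: join on id=1 -> Heidi (id 1, manager_id=NULL, depth 4).
Iteration 5: manager_id is NULL; no match; recursion stops.
SUM(depth) = 0 + 1 + 2 + 3 + 4 = 10.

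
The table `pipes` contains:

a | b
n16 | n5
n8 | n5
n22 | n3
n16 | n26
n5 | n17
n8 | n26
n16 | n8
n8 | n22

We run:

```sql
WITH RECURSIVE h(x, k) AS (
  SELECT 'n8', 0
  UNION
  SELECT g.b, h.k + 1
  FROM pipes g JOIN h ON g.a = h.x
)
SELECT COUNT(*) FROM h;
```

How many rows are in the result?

6

Base: (n8, k=0).
Iteration 1: edges from {n8} -> (n22, k=1), (n26, k=1), (n5, k=1).
Iteration 2: edges from {n22,n26,n5} -> (n17, k=2), (n3, k=2).
Iteration 3: no outgoing edges from {n17,n3}; recursion stops.
Total rows emitted: 6.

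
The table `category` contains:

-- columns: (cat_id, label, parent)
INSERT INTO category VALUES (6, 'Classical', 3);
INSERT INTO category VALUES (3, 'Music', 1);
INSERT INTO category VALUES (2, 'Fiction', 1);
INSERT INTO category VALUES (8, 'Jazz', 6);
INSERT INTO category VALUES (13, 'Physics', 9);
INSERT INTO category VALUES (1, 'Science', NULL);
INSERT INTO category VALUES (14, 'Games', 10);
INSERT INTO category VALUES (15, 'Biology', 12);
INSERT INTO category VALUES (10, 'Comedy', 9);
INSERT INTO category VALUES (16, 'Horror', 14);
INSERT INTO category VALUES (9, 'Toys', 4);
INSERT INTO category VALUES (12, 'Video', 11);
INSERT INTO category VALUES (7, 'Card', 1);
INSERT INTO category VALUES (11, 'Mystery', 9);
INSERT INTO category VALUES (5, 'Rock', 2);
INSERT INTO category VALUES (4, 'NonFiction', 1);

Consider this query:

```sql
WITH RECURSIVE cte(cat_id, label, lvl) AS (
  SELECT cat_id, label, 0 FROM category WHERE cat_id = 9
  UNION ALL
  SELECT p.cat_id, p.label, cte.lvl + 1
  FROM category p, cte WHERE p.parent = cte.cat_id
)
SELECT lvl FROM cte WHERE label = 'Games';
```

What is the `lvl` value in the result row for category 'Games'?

Base: cat_id=9 (Toys) at lvl 0.
Iteration 1: rows with parent in {9} -> Comedy (id 10, lvl 1), Mystery (id 11, lvl 1), Physics (id 13, lvl 1).
Iteration 2: rows with parent in {10,11,13} -> Video (id 12, lvl 2), Games (id 14, lvl 2).
Iteration 3: rows with parent in {12,14} -> Biology (id 15, lvl 3), Horror (id 16, lvl 3).
Iteration 4: no rows with parent in {15,16}; recursion stops.

2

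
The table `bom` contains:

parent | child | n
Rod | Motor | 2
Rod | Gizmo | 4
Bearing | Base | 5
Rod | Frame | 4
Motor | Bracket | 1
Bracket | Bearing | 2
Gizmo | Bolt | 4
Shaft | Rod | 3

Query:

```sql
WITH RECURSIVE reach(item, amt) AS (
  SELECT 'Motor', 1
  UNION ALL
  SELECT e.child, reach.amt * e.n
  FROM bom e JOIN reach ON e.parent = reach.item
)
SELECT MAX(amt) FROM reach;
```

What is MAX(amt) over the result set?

10

Base: (Motor, amt=1).
Iteration 1: components of {Motor} -> Bracket = 1*1 = 1.
Iteration 2: components of {Bracket} -> Bearing = 1*2 = 2.
Iteration 3: components of {Bearing} -> Base = 2*5 = 10.
Iteration 4: no further components; recursion stops.
amt values: 1, 1, 2, 10; the maximum is 10.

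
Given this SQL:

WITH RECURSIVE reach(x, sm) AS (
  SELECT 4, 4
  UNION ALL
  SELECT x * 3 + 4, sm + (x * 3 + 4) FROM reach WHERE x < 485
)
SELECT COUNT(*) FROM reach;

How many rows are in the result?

6

Base: x=4, sm=4.
Iteration 1: 4 < 485 holds -> x = 4 * 3 + 4 = 16, sm = 4 + 16 = 20.
Iteration 2: 16 < 485 holds -> x = 16 * 3 + 4 = 52, sm = 20 + 52 = 72.
Iteration 3: 52 < 485 holds -> x = 52 * 3 + 4 = 160, sm = 72 + 160 = 232.
Iteration 4: 160 < 485 holds -> x = 160 * 3 + 4 = 484, sm = 232 + 484 = 716.
Iteration 5: 484 < 485 holds -> x = 484 * 3 + 4 = 1456, sm = 716 + 1456 = 2172.
Iteration 6: 1456 < 485 fails; recursion stops.
Total rows emitted: 6.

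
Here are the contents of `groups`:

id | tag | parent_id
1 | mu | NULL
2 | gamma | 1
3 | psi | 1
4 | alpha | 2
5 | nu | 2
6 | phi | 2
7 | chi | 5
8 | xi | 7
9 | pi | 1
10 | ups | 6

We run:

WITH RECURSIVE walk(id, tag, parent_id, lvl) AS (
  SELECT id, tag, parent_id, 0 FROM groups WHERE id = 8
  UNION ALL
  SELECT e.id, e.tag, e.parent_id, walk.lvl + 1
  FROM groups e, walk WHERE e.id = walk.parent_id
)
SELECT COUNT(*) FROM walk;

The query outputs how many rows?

5

Base: id=8 (xi), parent_id=7, lvl 0.
Iteration 1: join on id=7 -> chi (id 7, parent_id=5, lvl 1).
Iteration 2: join on id=5 -> nu (id 5, parent_id=2, lvl 2).
Iteration 3: join on id=2 -> gamma (id 2, parent_id=1, lvl 3).
Iteration 4: join on id=1 -> mu (id 1, parent_id=NULL, lvl 4).
Iteration 5: parent_id is NULL; no match; recursion stops.
Total rows emitted: 5.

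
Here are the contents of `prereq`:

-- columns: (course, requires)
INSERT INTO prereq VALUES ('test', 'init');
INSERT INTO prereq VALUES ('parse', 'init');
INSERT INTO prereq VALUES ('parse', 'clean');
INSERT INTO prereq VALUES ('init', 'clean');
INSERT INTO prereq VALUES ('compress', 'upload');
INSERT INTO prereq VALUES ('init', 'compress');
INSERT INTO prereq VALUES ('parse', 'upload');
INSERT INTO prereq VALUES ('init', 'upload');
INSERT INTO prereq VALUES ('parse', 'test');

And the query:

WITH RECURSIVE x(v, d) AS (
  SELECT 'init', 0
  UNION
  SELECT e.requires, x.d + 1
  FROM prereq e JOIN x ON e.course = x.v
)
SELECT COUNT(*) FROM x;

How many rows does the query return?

5

Base: (init, d=0).
Iteration 1: edges from {init} -> (clean, d=1), (compress, d=1), (upload, d=1).
Iteration 2: edges from {clean,compress,upload} -> (upload, d=2).
Iteration 3: no outgoing edges from {upload}; recursion stops.
Total rows emitted: 5.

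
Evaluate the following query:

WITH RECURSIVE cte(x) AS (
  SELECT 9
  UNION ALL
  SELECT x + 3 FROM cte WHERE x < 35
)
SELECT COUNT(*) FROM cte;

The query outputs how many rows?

10

Base: x=9.
Iteration 1: 9 < 35 holds -> x = 9 + 3 = 12.
Iteration 2: 12 < 35 holds -> x = 12 + 3 = 15.
Iteration 3: 15 < 35 holds -> x = 15 + 3 = 18.
Iteration 4: 18 < 35 holds -> x = 18 + 3 = 21.
Iteration 5: 21 < 35 holds -> x = 21 + 3 = 24.
Iteration 6: 24 < 35 holds -> x = 24 + 3 = 27.
Iteration 7: 27 < 35 holds -> x = 27 + 3 = 30.
Iteration 8: 30 < 35 holds -> x = 30 + 3 = 33.
Iteration 9: 33 < 35 holds -> x = 33 + 3 = 36.
Iteration 10: 36 < 35 fails; recursion stops.
Total rows emitted: 10.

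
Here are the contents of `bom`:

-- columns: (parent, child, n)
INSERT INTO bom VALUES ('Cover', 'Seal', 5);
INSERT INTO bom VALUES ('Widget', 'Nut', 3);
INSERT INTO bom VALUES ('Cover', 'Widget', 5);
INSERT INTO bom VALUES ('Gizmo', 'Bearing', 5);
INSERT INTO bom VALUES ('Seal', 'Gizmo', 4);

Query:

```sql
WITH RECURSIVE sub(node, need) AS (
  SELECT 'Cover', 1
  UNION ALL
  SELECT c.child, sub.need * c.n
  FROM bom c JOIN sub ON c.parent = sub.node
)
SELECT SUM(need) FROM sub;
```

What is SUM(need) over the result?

Base: (Cover, need=1).
Iteration 1: components of {Cover} -> Seal = 1*5 = 5, Widget = 1*5 = 5.
Iteration 2: components of {Seal,Widget} -> Gizmo = 5*4 = 20, Nut = 5*3 = 15.
Iteration 3: components of {Gizmo,Nut} -> Bearing = 20*5 = 100.
Iteration 4: no further components; recursion stops.
SUM(need) = 1 + 5 + 5 + 20 + 15 + 100 = 146.

146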